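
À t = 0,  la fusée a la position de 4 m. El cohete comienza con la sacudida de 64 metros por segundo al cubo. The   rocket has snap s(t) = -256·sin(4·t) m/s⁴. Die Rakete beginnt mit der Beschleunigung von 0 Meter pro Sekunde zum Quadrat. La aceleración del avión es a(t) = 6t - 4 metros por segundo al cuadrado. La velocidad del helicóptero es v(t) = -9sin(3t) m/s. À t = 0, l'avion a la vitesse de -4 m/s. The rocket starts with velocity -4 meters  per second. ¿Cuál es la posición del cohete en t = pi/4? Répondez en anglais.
We must find the integral of our snap equation s(t) = -256·sin(4·t) 4 times. Integrating snap and using the initial condition j(0) = 64, we get j(t) = 64·cos(4·t). The integral of jerk is acceleration. Using a(0) = 0, we get a(t) = 16·sin(4·t). The integral of acceleration, with v(0) = -4, gives velocity: v(t) = -4·cos(4·t). The antiderivative of velocity, with x(0) = 4, gives position: x(t) = 4 - sin(4·t). Using x(t) = 4 - sin(4·t) and substituting t = pi/4, we find x = 4.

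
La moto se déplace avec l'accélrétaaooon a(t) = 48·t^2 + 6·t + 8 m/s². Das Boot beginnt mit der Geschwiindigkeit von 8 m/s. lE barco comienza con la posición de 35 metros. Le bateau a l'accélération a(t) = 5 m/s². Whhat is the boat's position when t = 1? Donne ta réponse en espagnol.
Para resolver esto, necesitamos tomar 2 integrales de nuestra ecuación de la aceleración a(t) = 5. Tomando ∫a(t)dt y aplicando v(0) = 8, encontramos v(t) = 5·t + 8. La antiderivada de la velocidad, con x(0) = 35, da la posición: x(t) = 5·t^2/2 + 8·t + 35. Tenemos la posición x(t) = 5·t^2/2 + 8·t + 35. Sustituyendo t = 1: x(1) = 91/2.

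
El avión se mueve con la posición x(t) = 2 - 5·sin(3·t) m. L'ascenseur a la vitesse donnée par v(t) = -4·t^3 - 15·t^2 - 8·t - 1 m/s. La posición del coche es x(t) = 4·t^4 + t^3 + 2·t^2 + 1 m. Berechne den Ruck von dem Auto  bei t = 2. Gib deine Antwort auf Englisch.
We must differentiate our position equation x(t) = 4·t^4 + t^3 + 2·t^2 + 1 3 times. The derivative of position gives velocity: v(t) = 16·t^3 + 3·t^2 + 4·t. Differentiating velocity, we get acceleration: a(t) = 48·t^2 + 6·t + 4. Differentiating acceleration, we get jerk: j(t) = 96·t + 6. From the given jerk equation j(t) = 96·t + 6, we substitute t = 2 to get j = 198.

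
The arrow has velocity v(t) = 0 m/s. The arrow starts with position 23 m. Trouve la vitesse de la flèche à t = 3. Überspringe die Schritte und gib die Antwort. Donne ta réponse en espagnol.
En t = 3, v = 0.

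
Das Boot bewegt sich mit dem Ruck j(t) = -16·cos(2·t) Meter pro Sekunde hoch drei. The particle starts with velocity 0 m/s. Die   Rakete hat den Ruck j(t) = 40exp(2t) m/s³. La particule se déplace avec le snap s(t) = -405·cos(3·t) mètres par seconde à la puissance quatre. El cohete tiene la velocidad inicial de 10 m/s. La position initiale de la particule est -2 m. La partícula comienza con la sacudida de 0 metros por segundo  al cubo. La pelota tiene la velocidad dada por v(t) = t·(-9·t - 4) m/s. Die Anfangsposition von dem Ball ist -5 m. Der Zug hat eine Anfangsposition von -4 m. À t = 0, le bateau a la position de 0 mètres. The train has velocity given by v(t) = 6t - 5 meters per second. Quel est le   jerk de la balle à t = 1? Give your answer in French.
Pour résoudre ceci, nous devons prendre 2 dérivées de notre équation de la vitesse v(t) = t·(-9·t - 4). En dérivant la vitesse, nous obtenons l'accélération: a(t) = -18·t - 4. En dérivant l'accélération, nous obtenons le jerk: j(t) = -18. Nous avons le jerk j(t) = -18. En substituant t = 1: j(1) = -18.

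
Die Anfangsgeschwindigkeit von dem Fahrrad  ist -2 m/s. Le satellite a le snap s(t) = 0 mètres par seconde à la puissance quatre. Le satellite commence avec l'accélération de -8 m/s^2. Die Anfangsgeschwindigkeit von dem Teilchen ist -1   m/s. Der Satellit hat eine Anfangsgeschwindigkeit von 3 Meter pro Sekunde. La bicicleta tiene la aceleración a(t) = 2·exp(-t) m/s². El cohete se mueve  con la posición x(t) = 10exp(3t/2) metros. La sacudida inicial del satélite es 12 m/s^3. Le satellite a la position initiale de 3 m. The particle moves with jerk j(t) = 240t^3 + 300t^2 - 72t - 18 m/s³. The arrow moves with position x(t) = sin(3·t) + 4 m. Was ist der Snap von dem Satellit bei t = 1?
Mit s(t) = 0 und Einsetzen von t = 1, finden wir s = 0.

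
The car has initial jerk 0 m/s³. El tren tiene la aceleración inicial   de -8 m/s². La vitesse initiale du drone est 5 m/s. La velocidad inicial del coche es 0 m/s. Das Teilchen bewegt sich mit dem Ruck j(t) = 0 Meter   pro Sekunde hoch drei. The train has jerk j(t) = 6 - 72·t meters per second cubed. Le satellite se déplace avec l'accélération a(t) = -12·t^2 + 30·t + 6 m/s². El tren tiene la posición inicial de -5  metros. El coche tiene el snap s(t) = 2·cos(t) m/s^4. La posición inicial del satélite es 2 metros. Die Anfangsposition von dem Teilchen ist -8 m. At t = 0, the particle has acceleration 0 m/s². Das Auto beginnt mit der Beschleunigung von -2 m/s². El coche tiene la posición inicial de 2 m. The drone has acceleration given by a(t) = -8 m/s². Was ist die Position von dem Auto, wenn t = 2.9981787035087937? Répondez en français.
Pour résoudre ceci, nous devons prendre 4 intégrales de notre équation du snap s(t) = 2·cos(t). En prenant ∫s(t)dt et en appliquant j(0) = 0, nous trouvons j(t) = 2·sin(t). En prenant ∫j(t)dt et en appliquant a(0) = -2, nous trouvons a(t) = -2·cos(t). L'intégrale de l'accélération est la vitesse. En utilisant v(0) = 0, nous obtenons v(t) = -2·sin(t). En intégrant la vitesse et en utilisant la condition initiale x(0) = 2, nous obtenons x(t) = 2·cos(t). De l'équation de la position x(t) = 2·cos(t), nous substituons t = 2.9981787035087937 pour obtenir x = -1.97946766681014.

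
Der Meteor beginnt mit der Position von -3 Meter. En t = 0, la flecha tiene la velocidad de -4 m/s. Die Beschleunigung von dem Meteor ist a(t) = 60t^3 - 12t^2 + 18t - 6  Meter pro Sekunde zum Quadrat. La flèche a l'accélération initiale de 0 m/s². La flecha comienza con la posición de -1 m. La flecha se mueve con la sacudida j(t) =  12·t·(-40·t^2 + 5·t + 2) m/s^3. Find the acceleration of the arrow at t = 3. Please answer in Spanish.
Debemos encontrar la antiderivada de nuestra ecuación de la sacudida j(t) = 12·t·(-40·t^2 + 5·t + 2) 1 vez. La antiderivada de la sacudida, con a(0) = 0, da la aceleración: a(t) = t^2·(-120·t^2 + 20·t + 12). De la ecuación de la aceleración a(t) = t^2·(-120·t^2 + 20·t + 12), sustituimos t = 3 para obtener a = -9072.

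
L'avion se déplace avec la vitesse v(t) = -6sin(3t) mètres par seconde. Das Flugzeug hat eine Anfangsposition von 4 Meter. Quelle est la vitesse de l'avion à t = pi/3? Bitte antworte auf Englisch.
We have velocity v(t) = -6·sin(3·t). Substituting t = pi/3: v(pi/3) = 0.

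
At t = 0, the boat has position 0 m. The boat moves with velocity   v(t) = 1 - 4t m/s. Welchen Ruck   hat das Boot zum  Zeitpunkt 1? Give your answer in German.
Wir müssen unsere Gleichung für die Geschwindigkeit v(t) = 1 - 4·t 2-mal ableiten. Durch Ableiten von der Geschwindigkeit erhalten wir die Beschleunigung: a(t) = -4. Durch Ableiten von der Beschleunigung erhalten wir den Ruck: j(t) = 0. Mit j(t) = 0 und Einsetzen von t = 1, finden wir j = 0.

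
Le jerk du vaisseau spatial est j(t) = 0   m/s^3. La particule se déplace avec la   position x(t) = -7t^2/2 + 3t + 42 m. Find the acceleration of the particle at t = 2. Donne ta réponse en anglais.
Starting from position x(t) = -7·t^2/2 + 3·t + 42, we take 2 derivatives. Differentiating position, we get velocity: v(t) = 3 - 7·t. Taking d/dt of v(t), we find a(t) = -7. From the given acceleration equation a(t) = -7, we substitute t = 2 to get a = -7.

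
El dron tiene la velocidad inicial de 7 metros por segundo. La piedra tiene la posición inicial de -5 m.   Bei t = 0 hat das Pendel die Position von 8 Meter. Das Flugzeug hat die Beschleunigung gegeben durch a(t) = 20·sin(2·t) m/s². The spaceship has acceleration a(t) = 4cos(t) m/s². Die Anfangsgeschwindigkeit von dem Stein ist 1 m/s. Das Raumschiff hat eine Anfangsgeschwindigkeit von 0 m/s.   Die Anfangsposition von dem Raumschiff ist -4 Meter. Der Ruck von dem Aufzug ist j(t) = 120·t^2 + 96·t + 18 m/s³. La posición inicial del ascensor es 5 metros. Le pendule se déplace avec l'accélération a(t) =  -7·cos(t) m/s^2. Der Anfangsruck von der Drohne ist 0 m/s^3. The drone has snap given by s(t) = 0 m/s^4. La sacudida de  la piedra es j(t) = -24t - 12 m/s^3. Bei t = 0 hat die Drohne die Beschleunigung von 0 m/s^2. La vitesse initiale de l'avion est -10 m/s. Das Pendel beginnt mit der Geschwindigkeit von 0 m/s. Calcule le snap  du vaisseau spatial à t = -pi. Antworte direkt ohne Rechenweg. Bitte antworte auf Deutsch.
s(-pi) = 4.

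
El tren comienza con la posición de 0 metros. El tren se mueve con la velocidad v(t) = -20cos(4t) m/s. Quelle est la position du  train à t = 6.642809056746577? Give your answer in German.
Um dies zu lösen, müssen wir 1 Integral unserer Gleichung für die Geschwindigkeit v(t) = -20·cos(4·t) finden. Durch Integration von der Geschwindigkeit und Verwendung der Anfangsbedingung x(0) = 0, erhalten wir x(t) = -5·sin(4·t). Wir haben die Position x(t) = -5·sin(4·t). Durch Einsetzen von t = 6.642809056746577: x(6.642809056746577) = -4.95630468758446.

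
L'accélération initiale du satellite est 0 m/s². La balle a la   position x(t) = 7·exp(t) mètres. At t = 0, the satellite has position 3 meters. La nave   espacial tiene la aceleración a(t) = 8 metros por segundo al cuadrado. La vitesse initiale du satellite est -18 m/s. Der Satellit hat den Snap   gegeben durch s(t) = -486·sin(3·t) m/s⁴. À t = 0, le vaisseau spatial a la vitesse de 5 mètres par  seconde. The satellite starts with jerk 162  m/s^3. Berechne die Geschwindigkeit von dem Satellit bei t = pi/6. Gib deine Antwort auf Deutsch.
Wir müssen das Integral unserer Gleichung für den Snap s(t) = -486·sin(3·t) 3-mal finden. Die Stammfunktion von dem Snap, mit j(0) = 162, ergibt den Ruck: j(t) = 162·cos(3·t). Die Stammfunktion von dem Ruck ist die Beschleunigung. Mit a(0) = 0 erhalten wir a(t) = 54·sin(3·t). Durch Integration von der Beschleunigung und Verwendung der Anfangsbedingung v(0) = -18, erhalten wir v(t) = -18·cos(3·t). Aus der Gleichung für die Geschwindigkeit v(t) = -18·cos(3·t), setzen wir t = pi/6 ein und erhalten v = 0.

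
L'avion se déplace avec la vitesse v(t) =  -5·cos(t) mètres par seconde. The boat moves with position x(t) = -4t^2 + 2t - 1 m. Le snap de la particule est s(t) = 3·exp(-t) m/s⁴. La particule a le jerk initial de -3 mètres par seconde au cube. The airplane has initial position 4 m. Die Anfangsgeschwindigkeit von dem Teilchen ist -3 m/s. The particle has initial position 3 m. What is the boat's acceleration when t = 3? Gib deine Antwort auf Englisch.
To solve this, we need to take 2 derivatives of our position equation x(t) = -4·t^2 + 2·t - 1. Differentiating position, we get velocity: v(t) = 2 - 8·t. Differentiating velocity, we get acceleration: a(t) = -8. Using a(t) = -8 and substituting t = 3, we find a = -8.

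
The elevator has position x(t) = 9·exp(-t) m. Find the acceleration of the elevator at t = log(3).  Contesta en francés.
Pour résoudre ceci, nous devons prendre 2 dérivées de notre équation de la position x(t) = 9·exp(-t). En prenant d/dt de x(t), nous trouvons v(t) = -9·exp(-t). En prenant d/dt de v(t), nous trouvons a(t) = 9·exp(-t). En utilisant a(t) = 9·exp(-t) et en substituant t = log(3), nous trouvons a = 3.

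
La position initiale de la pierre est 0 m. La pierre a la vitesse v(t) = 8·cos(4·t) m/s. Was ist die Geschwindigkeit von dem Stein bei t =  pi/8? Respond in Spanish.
Tenemos la velocidad v(t) = 8·cos(4·t). Sustituyendo t = pi/8: v(pi/8) = 0.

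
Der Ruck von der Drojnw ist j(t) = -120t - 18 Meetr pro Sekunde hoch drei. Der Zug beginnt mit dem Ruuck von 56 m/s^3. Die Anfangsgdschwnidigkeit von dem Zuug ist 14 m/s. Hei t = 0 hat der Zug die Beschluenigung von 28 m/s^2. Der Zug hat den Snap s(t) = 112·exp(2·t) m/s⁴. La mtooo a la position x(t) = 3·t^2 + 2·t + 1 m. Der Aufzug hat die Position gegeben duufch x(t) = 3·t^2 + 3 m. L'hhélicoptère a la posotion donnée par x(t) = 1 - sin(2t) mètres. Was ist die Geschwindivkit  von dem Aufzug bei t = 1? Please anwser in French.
Nous devons dériver notre équation de la position x(t) = 3·t^2 + 3 1 fois. En prenant d/dt de x(t), nous trouvons v(t) = 6·t. De l'équation de la vitesse v(t) = 6·t, nous substituons t = 1 pour obtenir v = 6.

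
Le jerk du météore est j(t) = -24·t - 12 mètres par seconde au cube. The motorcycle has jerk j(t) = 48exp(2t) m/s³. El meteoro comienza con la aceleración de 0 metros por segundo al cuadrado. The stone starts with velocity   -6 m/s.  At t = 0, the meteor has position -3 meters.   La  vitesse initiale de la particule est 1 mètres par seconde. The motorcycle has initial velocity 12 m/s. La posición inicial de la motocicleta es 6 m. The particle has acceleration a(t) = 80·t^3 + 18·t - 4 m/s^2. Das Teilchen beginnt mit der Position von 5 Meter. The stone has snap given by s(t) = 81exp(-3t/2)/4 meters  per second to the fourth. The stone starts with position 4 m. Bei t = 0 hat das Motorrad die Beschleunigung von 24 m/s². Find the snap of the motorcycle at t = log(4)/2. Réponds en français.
Nous devons dériver notre équation du jerk j(t) = 48·exp(2·t) 1 fois. En prenant d/dt de j(t), nous trouvons s(t) = 96·exp(2·t). Nous avons le snap s(t) = 96·exp(2·t). En substituant t = log(4)/2: s(log(4)/2) = 384.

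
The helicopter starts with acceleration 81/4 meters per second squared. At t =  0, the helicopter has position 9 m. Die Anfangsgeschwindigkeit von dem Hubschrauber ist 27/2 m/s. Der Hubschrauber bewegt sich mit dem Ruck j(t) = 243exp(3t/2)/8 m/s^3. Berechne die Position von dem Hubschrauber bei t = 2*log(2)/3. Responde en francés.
En partant du jerk j(t) = 243·exp(3·t/2)/8, nous prenons 3 intégrales. En intégrant le jerk et en utilisant la condition initiale a(0) = 81/4, nous obtenons a(t) = 81·exp(3·t/2)/4. En intégrant l'accélération et en utilisant la condition initiale v(0) = 27/2, nous obtenons v(t) = 27·exp(3·t/2)/2. La primitive de la vitesse, avec x(0) = 9, donne la position: x(t) = 9·exp(3·t/2). En utilisant x(t) = 9·exp(3·t/2) et en substituant t = 2*log(2)/3, nous trouvons x = 18.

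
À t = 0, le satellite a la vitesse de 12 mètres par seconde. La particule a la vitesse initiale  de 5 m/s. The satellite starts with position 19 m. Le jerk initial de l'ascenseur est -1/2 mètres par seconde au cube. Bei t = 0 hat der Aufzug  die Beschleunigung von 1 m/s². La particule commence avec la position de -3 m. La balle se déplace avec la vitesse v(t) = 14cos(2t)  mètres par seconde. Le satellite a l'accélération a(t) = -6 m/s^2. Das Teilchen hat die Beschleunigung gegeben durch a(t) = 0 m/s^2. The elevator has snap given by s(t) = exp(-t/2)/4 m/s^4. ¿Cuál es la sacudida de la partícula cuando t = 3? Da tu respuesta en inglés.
We must differentiate our acceleration equation a(t) = 0 1 time. Taking d/dt of a(t), we find j(t) = 0. We have jerk j(t) = 0. Substituting t = 3: j(3) = 0.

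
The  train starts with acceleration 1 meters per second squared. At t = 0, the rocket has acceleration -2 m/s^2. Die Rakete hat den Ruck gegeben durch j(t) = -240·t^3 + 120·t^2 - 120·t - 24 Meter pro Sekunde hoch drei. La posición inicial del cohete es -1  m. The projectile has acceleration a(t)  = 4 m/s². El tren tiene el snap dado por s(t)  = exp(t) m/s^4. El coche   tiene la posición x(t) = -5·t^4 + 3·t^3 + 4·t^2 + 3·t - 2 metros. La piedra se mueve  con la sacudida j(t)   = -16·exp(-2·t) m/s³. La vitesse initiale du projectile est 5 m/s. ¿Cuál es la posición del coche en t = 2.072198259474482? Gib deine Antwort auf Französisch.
De l'équation de la position x(t) = -5·t^4 + 3·t^3 + 4·t^2 + 3·t - 2, nous substituons t = 2.072198259474482 pour obtenir x = -44.1057113636843.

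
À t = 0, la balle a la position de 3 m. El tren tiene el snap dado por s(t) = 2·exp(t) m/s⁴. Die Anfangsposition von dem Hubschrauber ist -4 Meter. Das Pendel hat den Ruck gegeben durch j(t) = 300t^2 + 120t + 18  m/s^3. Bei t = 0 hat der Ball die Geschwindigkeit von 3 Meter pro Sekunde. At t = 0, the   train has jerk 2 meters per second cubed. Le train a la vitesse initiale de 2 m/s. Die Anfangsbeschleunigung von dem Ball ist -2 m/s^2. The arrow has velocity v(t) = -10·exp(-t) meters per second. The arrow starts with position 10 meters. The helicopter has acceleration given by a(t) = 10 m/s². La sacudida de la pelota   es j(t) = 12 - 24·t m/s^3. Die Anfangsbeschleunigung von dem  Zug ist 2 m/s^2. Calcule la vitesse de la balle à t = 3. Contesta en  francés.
Nous devons intégrer notre équation du jerk j(t) = 12 - 24·t 2 fois. En prenant ∫j(t)dt et en appliquant a(0) = -2, nous trouvons a(t) = -12·t^2 + 12·t - 2. En prenant ∫a(t)dt et en appliquant v(0) = 3, nous trouvons v(t) = -4·t^3 + 6·t^2 - 2·t + 3. De l'équation de la vitesse v(t) = -4·t^3 + 6·t^2 - 2·t + 3, nous substituons t = 3 pour obtenir v = -57.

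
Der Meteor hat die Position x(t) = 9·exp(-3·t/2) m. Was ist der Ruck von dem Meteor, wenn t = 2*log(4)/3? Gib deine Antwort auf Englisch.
To solve this, we need to take 3 derivatives of our position equation x(t) = 9·exp(-3·t/2). Taking d/dt of x(t), we find v(t) = -27·exp(-3·t/2)/2. Taking d/dt of v(t), we find a(t) = 81·exp(-3·t/2)/4. Differentiating acceleration, we get jerk: j(t) = -243·exp(-3·t/2)/8. Using j(t) = -243·exp(-3·t/2)/8 and substituting t = 2*log(4)/3, we find j = -243/32.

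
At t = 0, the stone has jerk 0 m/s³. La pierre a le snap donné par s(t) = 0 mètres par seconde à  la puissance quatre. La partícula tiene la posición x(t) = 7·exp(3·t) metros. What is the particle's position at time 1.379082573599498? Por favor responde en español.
Usando x(t) = 7·exp(3·t) y sustituyendo t = 1.379082573599498, encontramos x = 438.411457391763.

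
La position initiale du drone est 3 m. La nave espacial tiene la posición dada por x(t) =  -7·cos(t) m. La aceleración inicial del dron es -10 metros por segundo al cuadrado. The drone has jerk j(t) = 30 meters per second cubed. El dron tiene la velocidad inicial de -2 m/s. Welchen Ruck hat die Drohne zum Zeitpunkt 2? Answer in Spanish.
Tenemos la sacudida j(t) = 30. Sustituyendo t = 2: j(2) = 30.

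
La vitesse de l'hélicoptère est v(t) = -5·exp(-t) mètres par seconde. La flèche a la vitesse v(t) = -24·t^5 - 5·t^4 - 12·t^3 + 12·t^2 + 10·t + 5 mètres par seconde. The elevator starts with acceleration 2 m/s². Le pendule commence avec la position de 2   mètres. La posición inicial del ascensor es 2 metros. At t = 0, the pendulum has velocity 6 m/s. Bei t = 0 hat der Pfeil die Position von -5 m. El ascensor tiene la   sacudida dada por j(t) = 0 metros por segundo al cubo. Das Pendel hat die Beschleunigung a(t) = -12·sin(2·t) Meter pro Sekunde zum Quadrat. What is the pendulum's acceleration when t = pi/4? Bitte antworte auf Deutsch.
Mit a(t) = -12·sin(2·t) und Einsetzen von t = pi/4, finden wir a = -12.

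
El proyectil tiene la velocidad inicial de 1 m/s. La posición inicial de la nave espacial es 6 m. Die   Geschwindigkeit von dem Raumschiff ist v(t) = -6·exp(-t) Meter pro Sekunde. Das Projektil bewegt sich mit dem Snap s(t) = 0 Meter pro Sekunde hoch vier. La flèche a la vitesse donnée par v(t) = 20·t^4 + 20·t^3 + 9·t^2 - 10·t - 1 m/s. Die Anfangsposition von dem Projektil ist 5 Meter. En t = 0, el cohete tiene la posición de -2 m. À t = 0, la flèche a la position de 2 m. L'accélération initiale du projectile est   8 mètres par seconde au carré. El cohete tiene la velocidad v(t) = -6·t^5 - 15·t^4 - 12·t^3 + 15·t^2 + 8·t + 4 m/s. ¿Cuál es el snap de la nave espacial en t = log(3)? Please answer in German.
Wir müssen unsere Gleichung für die Geschwindigkeit v(t) = -6·exp(-t) 3-mal ableiten. Die Ableitung von der Geschwindigkeit ergibt die Beschleunigung: a(t) = 6·exp(-t). Mit d/dt von a(t) finden wir j(t) = -6·exp(-t). Die Ableitung von dem Ruck ergibt den Snap: s(t) = 6·exp(-t). Wir haben den Snap s(t) = 6·exp(-t). Durch Einsetzen von t = log(3): s(log(3)) = 2.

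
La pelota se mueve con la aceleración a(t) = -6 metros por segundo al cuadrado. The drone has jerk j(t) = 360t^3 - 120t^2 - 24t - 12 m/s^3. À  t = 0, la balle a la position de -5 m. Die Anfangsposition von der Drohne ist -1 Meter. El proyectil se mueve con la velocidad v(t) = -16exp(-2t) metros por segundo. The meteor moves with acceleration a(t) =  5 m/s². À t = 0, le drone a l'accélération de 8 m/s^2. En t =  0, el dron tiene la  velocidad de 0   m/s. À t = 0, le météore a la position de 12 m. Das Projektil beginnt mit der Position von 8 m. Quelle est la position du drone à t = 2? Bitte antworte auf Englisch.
We need to integrate our jerk equation j(t) = 360·t^3 - 120·t^2 - 24·t - 12 3 times. Finding the antiderivative of j(t) and using a(0) = 8: a(t) = 90·t^4 - 40·t^3 - 12·t^2 - 12·t + 8. The integral of acceleration is velocity. Using v(0) = 0, we get v(t) = 2·t·(9·t^4 - 5·t^3 - 2·t^2 - 3·t + 4). The integral of velocity is position. Using x(0) = -1, we get x(t) = 3·t^6 - 2·t^5 - t^4 - 2·t^3 + 4·t^2 - 1. From the given position equation x(t) = 3·t^6 - 2·t^5 - t^4 - 2·t^3 + 4·t^2 - 1, we substitute t = 2 to get x = 111.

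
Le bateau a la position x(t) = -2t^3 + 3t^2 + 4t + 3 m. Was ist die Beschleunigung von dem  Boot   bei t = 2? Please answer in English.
We must differentiate our position equation x(t) = -2·t^3 + 3·t^2 + 4·t + 3 2 times. Differentiating position, we get velocity: v(t) = -6·t^2 + 6·t + 4. The derivative of velocity gives acceleration: a(t) = 6 - 12·t. From the given acceleration equation a(t) = 6 - 12·t, we substitute t = 2 to get a = -18.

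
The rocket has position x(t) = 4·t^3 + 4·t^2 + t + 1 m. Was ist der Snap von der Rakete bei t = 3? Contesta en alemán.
Wir müssen unsere Gleichung für die Position x(t) = 4·t^3 + 4·t^2 + t + 1 4-mal ableiten. Durch Ableiten von der Position erhalten wir die Geschwindigkeit: v(t) = 12·t^2 + 8·t + 1. Die Ableitung von der Geschwindigkeit ergibt die Beschleunigung: a(t) = 24·t + 8. Mit d/dt von a(t) finden wir j(t) = 24. Mit d/dt von j(t) finden wir s(t) = 0. Mit s(t) = 0 und Einsetzen von t = 3, finden wir s = 0.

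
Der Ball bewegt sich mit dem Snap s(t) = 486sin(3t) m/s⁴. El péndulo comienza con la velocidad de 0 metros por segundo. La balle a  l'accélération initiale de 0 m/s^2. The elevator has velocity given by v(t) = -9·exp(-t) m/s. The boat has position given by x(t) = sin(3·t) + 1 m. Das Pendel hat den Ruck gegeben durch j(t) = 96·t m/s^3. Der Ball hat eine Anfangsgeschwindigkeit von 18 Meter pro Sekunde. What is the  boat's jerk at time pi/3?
To solve this, we need to take 3 derivatives of our position equation x(t) = sin(3·t) + 1. Taking d/dt of x(t), we find v(t) = 3·cos(3·t). Taking d/dt of v(t), we find a(t) = -9·sin(3·t). Taking d/dt of a(t), we find j(t) = -27·cos(3·t). Using j(t) = -27·cos(3·t) and substituting t = pi/3, we find j = 27.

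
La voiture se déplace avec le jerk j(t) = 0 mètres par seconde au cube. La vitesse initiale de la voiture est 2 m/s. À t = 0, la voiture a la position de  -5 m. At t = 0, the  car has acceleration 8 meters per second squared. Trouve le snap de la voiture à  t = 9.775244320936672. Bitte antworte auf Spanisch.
Partiendo de la sacudida j(t) = 0, tomamos 1 derivada. La derivada de la sacudida da el snap: s(t) = 0. Usando s(t) = 0 y sustituyendo t = 9.775244320936672, encontramos s = 0.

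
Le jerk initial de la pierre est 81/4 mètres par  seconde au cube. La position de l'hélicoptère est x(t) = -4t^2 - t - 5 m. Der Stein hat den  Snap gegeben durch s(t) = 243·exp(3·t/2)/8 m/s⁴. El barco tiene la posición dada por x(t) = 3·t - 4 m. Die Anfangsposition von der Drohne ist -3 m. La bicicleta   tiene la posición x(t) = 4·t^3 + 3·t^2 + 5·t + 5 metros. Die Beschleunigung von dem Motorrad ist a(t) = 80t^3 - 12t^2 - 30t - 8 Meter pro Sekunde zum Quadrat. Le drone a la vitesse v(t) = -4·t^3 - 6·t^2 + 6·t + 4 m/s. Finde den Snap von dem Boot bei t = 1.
Ausgehend von der Position x(t) = 3·t - 4, nehmen wir 4 Ableitungen. Durch Ableiten von der Position erhalten wir die Geschwindigkeit: v(t) = 3. Durch Ableiten von der Geschwindigkeit erhalten wir die Beschleunigung: a(t) = 0. Die Ableitung von der Beschleunigung ergibt den Ruck: j(t) = 0. Mit d/dt von j(t) finden wir s(t) = 0. Aus der Gleichung für den Snap s(t) = 0, setzen wir t = 1 ein und erhalten s = 0.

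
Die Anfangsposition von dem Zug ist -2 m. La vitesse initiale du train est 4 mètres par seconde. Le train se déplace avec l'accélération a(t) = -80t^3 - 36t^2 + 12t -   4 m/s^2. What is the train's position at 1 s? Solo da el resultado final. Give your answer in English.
The position at t = 1 is x = -5.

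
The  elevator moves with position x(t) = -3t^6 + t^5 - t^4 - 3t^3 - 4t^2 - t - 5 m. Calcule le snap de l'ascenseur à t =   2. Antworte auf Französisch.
Pour résoudre ceci, nous devons prendre 4 dérivées de notre équation de la position x(t) = -3·t^6 + t^5 - t^4 - 3·t^3 - 4·t^2 - t - 5. En dérivant la position, nous obtenons la vitesse: v(t) = -18·t^5 + 5·t^4 - 4·t^3 - 9·t^2 - 8·t - 1. En dérivant la vitesse, nous obtenons l'accélération: a(t) = -90·t^4 + 20·t^3 - 12·t^2 - 18·t - 8. En prenant d/dt de a(t), nous trouvons j(t) = -360·t^3 + 60·t^2 - 24·t - 18. En dérivant le jerk, nous obtenons le snap: s(t) = -1080·t^2 + 120·t - 24. En utilisant s(t) = -1080·t^2 + 120·t - 24 et en substituant t = 2, nous trouvons s = -4104.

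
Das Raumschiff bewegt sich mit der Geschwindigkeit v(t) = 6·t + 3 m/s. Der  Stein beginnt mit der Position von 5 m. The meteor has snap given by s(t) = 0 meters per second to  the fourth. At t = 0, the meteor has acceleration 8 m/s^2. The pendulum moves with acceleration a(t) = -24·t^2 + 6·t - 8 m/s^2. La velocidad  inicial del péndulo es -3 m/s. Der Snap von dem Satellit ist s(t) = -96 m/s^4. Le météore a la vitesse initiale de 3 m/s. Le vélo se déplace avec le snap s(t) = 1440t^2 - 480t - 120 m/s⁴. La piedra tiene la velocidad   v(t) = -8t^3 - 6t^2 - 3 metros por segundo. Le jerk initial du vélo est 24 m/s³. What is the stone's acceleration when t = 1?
We must differentiate our velocity equation v(t) = -8·t^3 - 6·t^2 - 3 1 time. Differentiating velocity, we get acceleration: a(t) = -24·t^2 - 12·t. From the given acceleration equation a(t) = -24·t^2 - 12·t, we substitute t = 1 to get a = -36.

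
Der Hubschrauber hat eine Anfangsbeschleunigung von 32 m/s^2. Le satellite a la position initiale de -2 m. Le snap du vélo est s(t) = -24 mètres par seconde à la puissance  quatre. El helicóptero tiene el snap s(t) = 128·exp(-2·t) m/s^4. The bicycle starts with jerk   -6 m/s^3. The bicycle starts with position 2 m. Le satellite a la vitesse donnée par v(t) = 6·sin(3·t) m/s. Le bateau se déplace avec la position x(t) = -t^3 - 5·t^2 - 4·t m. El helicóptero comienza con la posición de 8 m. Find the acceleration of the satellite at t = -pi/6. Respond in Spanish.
Debemos derivar nuestra ecuación de la velocidad v(t) = 6·sin(3·t) 1 vez. Tomando d/dt de v(t), encontramos a(t) = 18·cos(3·t). Tenemos la aceleración a(t) = 18·cos(3·t). Sustituyendo t = -pi/6: a(-pi/6) = 0.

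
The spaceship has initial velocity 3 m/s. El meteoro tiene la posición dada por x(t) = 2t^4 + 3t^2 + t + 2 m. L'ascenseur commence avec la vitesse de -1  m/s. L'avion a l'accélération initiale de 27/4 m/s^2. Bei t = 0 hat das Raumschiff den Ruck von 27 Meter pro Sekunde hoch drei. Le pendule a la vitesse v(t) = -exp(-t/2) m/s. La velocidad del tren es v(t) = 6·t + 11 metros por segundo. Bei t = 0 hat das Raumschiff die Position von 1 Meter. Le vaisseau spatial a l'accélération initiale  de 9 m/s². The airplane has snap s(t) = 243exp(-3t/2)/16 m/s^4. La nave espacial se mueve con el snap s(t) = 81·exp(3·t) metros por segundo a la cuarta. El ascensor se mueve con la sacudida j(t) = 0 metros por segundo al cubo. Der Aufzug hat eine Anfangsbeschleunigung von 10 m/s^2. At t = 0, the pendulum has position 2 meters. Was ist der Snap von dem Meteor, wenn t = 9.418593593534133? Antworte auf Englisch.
We must differentiate our position equation x(t) = 2·t^4 + 3·t^2 + t + 2 4 times. Differentiating position, we get velocity: v(t) = 8·t^3 + 6·t + 1. Differentiating velocity, we get acceleration: a(t) = 24·t^2 + 6. The derivative of acceleration gives jerk: j(t) = 48·t. Taking d/dt of j(t), we find s(t) = 48. Using s(t) = 48 and substituting t = 9.418593593534133, we find s = 48.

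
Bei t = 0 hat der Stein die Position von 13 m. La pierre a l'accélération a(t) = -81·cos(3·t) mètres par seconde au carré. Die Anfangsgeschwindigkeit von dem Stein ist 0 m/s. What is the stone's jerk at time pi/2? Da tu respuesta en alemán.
Ausgehend von der Beschleunigung a(t) = -81·cos(3·t), nehmen wir 1 Ableitung. Die Ableitung von der Beschleunigung ergibt den Ruck: j(t) = 243·sin(3·t). Aus der Gleichung für den Ruck j(t) = 243·sin(3·t), setzen wir t = pi/2 ein und erhalten j = -243.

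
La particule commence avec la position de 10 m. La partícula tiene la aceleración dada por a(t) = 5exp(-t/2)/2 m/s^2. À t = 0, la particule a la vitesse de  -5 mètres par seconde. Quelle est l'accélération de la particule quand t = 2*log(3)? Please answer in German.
Mit a(t) = 5·exp(-t/2)/2 und Einsetzen von t = 2*log(3), finden wir a = 5/6.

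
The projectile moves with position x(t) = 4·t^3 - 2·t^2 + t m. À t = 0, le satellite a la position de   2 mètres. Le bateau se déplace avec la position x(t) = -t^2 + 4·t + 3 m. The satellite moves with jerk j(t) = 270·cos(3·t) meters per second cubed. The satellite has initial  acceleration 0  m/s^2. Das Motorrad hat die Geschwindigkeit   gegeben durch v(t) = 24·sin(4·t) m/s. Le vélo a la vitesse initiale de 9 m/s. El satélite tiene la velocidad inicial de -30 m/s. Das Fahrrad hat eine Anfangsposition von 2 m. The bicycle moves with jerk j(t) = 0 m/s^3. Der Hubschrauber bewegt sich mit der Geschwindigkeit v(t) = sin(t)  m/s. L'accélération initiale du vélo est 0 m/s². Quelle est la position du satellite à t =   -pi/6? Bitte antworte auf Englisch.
We must find the antiderivative of our jerk equation j(t) = 270·cos(3·t) 3 times. The integral of jerk, with a(0) = 0, gives acceleration: a(t) = 90·sin(3·t). Integrating acceleration and using the initial condition v(0) = -30, we get v(t) = -30·cos(3·t). Integrating velocity and using the initial condition x(0) = 2, we get x(t) = 2 - 10·sin(3·t). We have position x(t) = 2 - 10·sin(3·t). Substituting t = -pi/6: x(-pi/6) = 12.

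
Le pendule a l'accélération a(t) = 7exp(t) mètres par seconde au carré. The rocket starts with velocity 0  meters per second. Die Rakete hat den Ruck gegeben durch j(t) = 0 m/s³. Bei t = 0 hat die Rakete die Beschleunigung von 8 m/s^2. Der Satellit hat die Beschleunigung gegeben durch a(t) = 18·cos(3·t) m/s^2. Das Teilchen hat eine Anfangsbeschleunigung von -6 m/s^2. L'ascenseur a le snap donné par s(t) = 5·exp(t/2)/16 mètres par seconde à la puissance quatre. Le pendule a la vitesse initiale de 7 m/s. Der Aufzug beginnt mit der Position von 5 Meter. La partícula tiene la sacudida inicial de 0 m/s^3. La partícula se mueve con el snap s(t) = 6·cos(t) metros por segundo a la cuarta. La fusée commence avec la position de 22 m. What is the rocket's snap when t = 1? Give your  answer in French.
En partant du jerk j(t) = 0, nous prenons 1 dérivée. En prenant d/dt de j(t), nous trouvons s(t) = 0. De l'équation du snap s(t) = 0, nous substituons t = 1 pour obtenir s = 0.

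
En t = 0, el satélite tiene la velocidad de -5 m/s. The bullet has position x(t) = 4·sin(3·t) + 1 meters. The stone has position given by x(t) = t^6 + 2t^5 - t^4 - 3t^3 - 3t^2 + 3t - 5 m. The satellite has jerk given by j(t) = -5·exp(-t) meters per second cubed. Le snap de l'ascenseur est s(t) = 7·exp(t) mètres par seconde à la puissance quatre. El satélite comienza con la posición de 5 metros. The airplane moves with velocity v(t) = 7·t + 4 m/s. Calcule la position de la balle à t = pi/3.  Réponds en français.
De l'équation de la position x(t) = 4·sin(3·t) + 1, nous substituons t = pi/3 pour obtenir x = 1.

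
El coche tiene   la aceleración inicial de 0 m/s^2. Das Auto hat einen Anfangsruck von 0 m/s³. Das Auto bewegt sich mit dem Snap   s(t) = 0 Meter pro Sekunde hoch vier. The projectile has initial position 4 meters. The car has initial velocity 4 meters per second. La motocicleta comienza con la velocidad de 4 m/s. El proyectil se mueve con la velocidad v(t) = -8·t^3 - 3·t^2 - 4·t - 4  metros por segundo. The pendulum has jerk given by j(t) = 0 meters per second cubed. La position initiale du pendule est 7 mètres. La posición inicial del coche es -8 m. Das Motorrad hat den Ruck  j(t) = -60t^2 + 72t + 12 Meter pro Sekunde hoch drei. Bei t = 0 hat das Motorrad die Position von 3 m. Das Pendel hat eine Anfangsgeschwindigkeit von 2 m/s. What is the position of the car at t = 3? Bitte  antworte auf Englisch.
We must find the integral of our snap equation s(t) = 0 4 times. The integral of snap, with j(0) = 0, gives jerk: j(t) = 0. The integral of jerk, with a(0) = 0, gives acceleration: a(t) = 0. Taking ∫a(t)dt and applying v(0) = 4, we find v(t) = 4. Finding the antiderivative of v(t) and using x(0) = -8: x(t) = 4·t - 8. Using x(t) = 4·t - 8 and substituting t = 3, we find x = 4.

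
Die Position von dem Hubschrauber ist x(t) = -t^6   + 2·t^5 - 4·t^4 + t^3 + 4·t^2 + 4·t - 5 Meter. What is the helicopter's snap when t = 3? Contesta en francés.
Pour résoudre ceci, nous devons prendre 4 dérivées de notre équation de la position x(t) = -t^6 + 2·t^5 - 4·t^4 + t^3 + 4·t^2 + 4·t - 5. La dérivée de la position donne la vitesse: v(t) = -6·t^5 + 10·t^4 - 16·t^3 + 3·t^2 + 8·t + 4. La dérivée de la vitesse donne l'accélération: a(t) = -30·t^4 + 40·t^3 - 48·t^2 + 6·t + 8. En prenant d/dt de a(t), nous trouvons j(t) = -120·t^3 + 120·t^2 - 96·t + 6. En prenant d/dt de j(t), nous trouvons s(t) = -360·t^2 + 240·t - 96. En utilisant s(t) = -360·t^2 + 240·t - 96 et en substituant t = 3, nous trouvons s = -2616.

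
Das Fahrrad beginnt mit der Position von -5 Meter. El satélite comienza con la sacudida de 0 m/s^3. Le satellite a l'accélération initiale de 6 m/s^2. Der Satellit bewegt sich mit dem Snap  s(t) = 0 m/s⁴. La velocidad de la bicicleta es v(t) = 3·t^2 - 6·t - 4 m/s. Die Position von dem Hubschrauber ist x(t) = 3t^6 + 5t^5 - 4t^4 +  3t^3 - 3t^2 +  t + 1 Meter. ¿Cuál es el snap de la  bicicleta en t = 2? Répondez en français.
En partant de la vitesse v(t) = 3·t^2 - 6·t - 4, nous prenons 3 dérivées. En prenant d/dt de v(t), nous trouvons a(t) = 6·t - 6. En dérivant l'accélération, nous obtenons le jerk: j(t) = 6. La dérivée du jerk donne le snap: s(t) = 0. Nous avons le snap s(t) = 0. En substituant t = 2: s(2) = 0.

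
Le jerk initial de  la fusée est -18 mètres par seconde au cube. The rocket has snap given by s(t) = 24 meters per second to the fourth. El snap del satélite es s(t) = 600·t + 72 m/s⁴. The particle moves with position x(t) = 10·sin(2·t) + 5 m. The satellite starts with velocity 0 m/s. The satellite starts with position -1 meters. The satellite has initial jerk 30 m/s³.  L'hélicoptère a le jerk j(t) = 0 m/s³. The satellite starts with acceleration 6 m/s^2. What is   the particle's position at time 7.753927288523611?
Using x(t) = 10·sin(2·t) + 5 and substituting t = 7.753927288523611, we find x = 6.98775853941455.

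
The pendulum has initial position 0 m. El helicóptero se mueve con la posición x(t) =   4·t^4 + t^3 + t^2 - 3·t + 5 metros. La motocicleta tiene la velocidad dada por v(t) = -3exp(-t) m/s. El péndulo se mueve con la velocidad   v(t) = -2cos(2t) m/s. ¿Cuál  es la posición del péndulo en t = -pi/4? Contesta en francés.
Nous devons trouver l'intégrale de notre équation de la vitesse v(t) = -2·cos(2·t) 1 fois. L'intégrale de la vitesse est la position. En utilisant x(0) = 0, nous obtenons x(t) = -sin(2·t). Nous avons la position x(t) = -sin(2·t). En substituant t = -pi/4: x(-pi/4) = 1.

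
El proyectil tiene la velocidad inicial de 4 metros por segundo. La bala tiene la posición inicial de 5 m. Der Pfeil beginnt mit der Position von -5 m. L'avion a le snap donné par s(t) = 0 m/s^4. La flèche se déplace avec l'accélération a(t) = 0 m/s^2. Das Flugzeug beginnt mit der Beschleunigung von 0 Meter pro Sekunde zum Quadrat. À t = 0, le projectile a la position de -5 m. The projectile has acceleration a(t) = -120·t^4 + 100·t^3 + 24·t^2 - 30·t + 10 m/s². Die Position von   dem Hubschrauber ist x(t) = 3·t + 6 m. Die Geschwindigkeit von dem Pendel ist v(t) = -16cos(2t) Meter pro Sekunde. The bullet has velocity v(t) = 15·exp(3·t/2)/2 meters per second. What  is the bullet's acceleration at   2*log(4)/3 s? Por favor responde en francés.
En partant de la vitesse v(t) = 15·exp(3·t/2)/2, nous prenons 1 dérivée. La dérivée de la vitesse donne l'accélération: a(t) = 45·exp(3·t/2)/4. De l'équation de l'accélération a(t) = 45·exp(3·t/2)/4, nous substituons t = 2*log(4)/3 pour obtenir a = 45.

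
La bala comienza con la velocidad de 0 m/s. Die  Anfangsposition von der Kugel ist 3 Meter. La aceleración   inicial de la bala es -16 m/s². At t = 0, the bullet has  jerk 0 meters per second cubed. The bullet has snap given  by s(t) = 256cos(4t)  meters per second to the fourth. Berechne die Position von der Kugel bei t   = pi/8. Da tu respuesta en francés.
Nous devons trouver l'intégrale de notre équation du snap s(t) = 256·cos(4·t) 4 fois. La primitive du snap est le jerk. En utilisant j(0) = 0, nous obtenons j(t) = 64·sin(4·t). La primitive du jerk est l'accélération. En utilisant a(0) = -16, nous obtenons a(t) = -16·cos(4·t). En prenant ∫a(t)dt et en appliquant v(0) = 0, nous trouvons v(t) = -4·sin(4·t). La primitive de la vitesse est la position. En utilisant x(0) = 3, nous obtenons x(t) = cos(4·t) + 2. De l'équation de la position x(t) = cos(4·t) + 2, nous substituons t = pi/8 pour obtenir x = 2.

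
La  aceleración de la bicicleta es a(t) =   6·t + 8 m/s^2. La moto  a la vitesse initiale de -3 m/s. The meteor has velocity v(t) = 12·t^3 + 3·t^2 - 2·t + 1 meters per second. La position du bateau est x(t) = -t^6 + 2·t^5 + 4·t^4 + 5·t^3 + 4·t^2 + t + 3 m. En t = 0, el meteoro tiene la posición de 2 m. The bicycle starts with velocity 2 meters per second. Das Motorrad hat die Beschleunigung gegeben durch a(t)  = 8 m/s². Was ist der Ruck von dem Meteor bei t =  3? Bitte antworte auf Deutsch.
Um dies zu lösen, müssen wir 2 Ableitungen unserer Gleichung für die Geschwindigkeit v(t) = 12·t^3 + 3·t^2 - 2·t + 1 nehmen. Mit d/dt von v(t) finden wir a(t) = 36·t^2 + 6·t - 2. Durch Ableiten von der Beschleunigung erhalten wir den Ruck: j(t) = 72·t + 6. Mit j(t) = 72·t + 6 und Einsetzen von t = 3, finden wir j = 222.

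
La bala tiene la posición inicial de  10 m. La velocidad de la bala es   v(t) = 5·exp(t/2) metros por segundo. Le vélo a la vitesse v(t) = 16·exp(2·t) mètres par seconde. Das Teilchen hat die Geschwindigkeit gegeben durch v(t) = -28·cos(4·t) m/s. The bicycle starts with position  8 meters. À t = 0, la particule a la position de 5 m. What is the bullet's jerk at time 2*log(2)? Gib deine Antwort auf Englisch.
We must differentiate our velocity equation v(t) = 5·exp(t/2) 2 times. The derivative of velocity gives acceleration: a(t) = 5·exp(t/2)/2. Differentiating acceleration, we get jerk: j(t) = 5·exp(t/2)/4. From the given jerk equation j(t) = 5·exp(t/2)/4, we substitute t = 2*log(2) to get j = 5/2.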